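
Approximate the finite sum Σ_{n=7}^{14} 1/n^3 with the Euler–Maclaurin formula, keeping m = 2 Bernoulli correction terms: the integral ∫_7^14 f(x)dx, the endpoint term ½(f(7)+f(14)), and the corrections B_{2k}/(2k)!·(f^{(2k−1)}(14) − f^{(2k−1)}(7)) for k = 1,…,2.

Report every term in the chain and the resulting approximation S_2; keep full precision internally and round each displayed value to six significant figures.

S_2 ≈ 0.00938992

The integral term ∫_7^14 1/x^3 dx = 0.00765306.
Endpoint term: (f(7) + f(14))/2 = (0.00291545 + 0.000364431)/2 = 0.00163994.
Running total after boundary: 0.00929300.
Order-1 term: 1/12 · (-7.80925e-05 − (-0.00124948)) = 9.76156e-05.
Partial sum through k=1: 0.00939062.
Order-2 term: −1/720 · (-7.96862e-06 − (-0.000509992)) = -6.97254e-07.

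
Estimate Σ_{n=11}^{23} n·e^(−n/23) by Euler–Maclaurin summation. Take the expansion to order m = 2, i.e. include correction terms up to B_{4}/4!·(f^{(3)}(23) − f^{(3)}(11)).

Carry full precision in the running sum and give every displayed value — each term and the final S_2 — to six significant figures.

S_2 ≈ 103.127

Integral: ∫_11^23 x·e^(−x/23) dx = 95.5144.
Boundary: ½(f(11) + f(23)) = ½(6.81847 + 8.46123) = 7.63985.
Integral + boundary = 103.154.
k=1: B_{2}/(2)! × [f^{(1)}(23) − f^{(1)}(11)] = 1/12 × (0.00000 − 0.323405) = -0.0269505.
After k=1: 103.127.
k=2: B_{4}/(4)! × [f^{(3)}(23) − f^{(3)}(11)] = −1/720 × (0.00139085 − 0.00295487) = 2.17225e-06.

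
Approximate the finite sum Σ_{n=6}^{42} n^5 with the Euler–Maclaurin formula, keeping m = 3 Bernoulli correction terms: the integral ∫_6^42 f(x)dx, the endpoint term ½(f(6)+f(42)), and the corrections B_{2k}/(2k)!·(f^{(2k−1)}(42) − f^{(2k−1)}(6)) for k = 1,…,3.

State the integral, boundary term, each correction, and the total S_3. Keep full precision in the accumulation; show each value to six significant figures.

Integral: ∫_6^42 x^5 dx = 9.14831e+08.
Boundary: ½(f(6) + f(42)) = ½(7776.00 + 1.30691e+08) = 6.53495e+07.
Integral + boundary = 9.80180e+08.
Order-1 term: 1/12 · (1.55585e+07 − 6480.00) = 1.29600e+06.
Partial sum through k=1: 9.81476e+08.
Order-2 term: −1/720 · (105840 − 2160.00) = -144.000.
Partial sum through k=2: 9.81476e+08.
Order-3 term: 1/30240 · (120.000 − 120.000) = 0.00000.

S_3 ≈ 9.81476e+08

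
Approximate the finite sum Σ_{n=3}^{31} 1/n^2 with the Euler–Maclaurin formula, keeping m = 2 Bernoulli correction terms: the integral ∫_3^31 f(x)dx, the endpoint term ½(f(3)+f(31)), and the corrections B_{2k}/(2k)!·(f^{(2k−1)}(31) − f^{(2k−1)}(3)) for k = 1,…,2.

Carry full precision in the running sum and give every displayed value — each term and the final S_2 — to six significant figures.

Integral: ∫_3^31 1/x^2 dx = 0.301075.
Boundary: ½(f(3) + f(31)) = ½(0.111111 + 0.00104058) = 0.0560758.
So far: 0.357151.
k=1: B_{2}/(2)! × [f^{(1)}(31) − f^{(1)}(3)] = 1/12 × (-6.71344e-05 − (-0.0740741)) = 0.00616724.
Running total after k=1: 0.363318.
k=2: B_{4}/(4)! × [f^{(3)}(31) − f^{(3)}(3)] = −1/720 × (-8.38306e-07 − (-0.0987654)) = -0.000137173.

S_2 ≈ 0.363181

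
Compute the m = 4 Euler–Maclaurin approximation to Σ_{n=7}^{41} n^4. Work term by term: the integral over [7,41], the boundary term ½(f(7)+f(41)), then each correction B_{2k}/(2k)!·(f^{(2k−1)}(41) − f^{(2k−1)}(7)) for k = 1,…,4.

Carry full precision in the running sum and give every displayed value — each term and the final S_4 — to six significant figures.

S_4 ≈ 2.46048e+07

Integral: ∫_7^41 x^4 dx = 2.31679e+07.
Boundary: ½(f(7) + f(41)) = ½(2401.00 + 2.82576e+06) = 1.41408e+06.
Running total after boundary: 2.45820e+07.
k=1: B_{2}/(2)! × [f^{(1)}(41) − f^{(1)}(7)] = 1/12 × (275684 − 1372.00) = 22859.3.
After k=1: 2.46048e+07.
k=2: B_{4}/(4)! × [f^{(3)}(41) − f^{(3)}(7)] = −1/720 × (984.000 − 168.000) = -1.13333.
After k=2: 2.46048e+07.
k=3: B_{6}/(6)! × [f^{(5)}(41) − f^{(5)}(7)] = 1/30240 × (0.00000 − 0.00000) = 0.00000.
After k=3: 2.46048e+07.
k=4: B_{8}/(8)! × [f^{(7)}(41) − f^{(7)}(7)] = −1/1209600 × (0.00000 − 0.00000) = 0.00000.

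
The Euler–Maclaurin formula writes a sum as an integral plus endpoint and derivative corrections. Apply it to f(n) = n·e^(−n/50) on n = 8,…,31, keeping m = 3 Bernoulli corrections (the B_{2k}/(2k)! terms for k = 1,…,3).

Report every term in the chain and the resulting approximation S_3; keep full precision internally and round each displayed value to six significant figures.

S_3 ≈ 304.246

The integral term ∫_8^31 x·e^(−x/50) dx = 292.542.
Endpoint term: (f(8) + f(31))/2 = (6.81715 + 16.6763)/2 = 11.7467.
So far: 304.289.
k=1: B_{2}/(2)! × [f^{(1)}(31) − f^{(1)}(8)] = 1/12 × (0.204419 − 0.715801) = -0.0426152.
Running total after k=1: 304.246.
k=2: B_{4}/(4)! × [f^{(3)}(31) − f^{(3)}(8)] = −1/720 × (0.000512123 − 0.000968035) = 6.33211e-07.
Running total after k=2: 304.246.
k=3: B_{6}/(6)! × [f^{(5)}(31) − f^{(5)}(8)] = 1/30240 × (3.76991e-07 − 6.59900e-07) = -9.35545e-12.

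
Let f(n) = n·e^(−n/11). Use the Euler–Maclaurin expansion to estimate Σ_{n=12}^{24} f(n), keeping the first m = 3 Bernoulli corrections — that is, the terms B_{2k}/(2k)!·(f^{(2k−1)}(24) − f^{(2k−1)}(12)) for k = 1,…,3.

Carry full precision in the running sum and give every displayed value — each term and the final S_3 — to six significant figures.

The integral term ∫_12^24 x·e^(−x/11) dx = 41.5435.
Boundary: ½(f(12) + f(24)) = ½(4.03093 + 2.70807) = 3.36950.
So far: 44.9130.
Correction k=1: B_{2}/2! · (f^{(1)}(24) − f^{(1)}(12)) = 1/12 · (-0.133352 − (-0.0305374)) = -0.00856787.
After k=1: 44.9045.
Correction k=2: B_{4}/4! · (f^{(3)}(24) − f^{(3)}(12)) = −1/720 · (0.000762979 − 0.00529987) = 6.30124e-06.
After k=2: 44.9045.
Correction k=3: B_{6}/6! · (f^{(5)}(24) − f^{(5)}(12)) = 1/30240 · (2.17193e-05 − 8.96869e-05) = -2.24761e-09.

S_3 ≈ 44.9045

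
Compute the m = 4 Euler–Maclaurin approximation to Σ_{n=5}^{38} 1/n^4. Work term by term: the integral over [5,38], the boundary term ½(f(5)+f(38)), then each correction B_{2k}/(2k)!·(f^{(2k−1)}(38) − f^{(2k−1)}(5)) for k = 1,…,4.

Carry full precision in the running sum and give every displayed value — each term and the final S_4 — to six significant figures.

S_4 ≈ 0.00356546

Integral: ∫_5^38 1/x^4 dx = 0.00266059.
Endpoint term: (f(5) + f(38))/2 = (0.00160000 + 4.79585e-07)/2 = 0.000800240.
So far: 0.00346083.
k=1: B_{2}/(2)! × [f^{(1)}(38) − f^{(1)}(5)] = 1/12 × (-5.04826e-08 − (-0.00128000)) = 0.000106662.
Partial sum through k=1: 0.00356749.
k=2: B_{4}/(4)! × [f^{(3)}(38) − f^{(3)}(5)] = −1/720 × (-1.04881e-09 − (-0.00153600)) = -2.13333e-06.
Partial sum through k=2: 0.00356536.
k=3: B_{6}/(6)! × [f^{(5)}(38) − f^{(5)}(5)] = 1/30240 × (-4.06740e-11 − (-0.00344064)) = 1.13778e-07.
Partial sum through k=3: 0.00356547.
k=4: B_{8}/(8)! × [f^{(7)}(38) − f^{(7)}(5)] = −1/1209600 × (-2.53508e-12 − (-0.0123863)) = -1.02400e-08.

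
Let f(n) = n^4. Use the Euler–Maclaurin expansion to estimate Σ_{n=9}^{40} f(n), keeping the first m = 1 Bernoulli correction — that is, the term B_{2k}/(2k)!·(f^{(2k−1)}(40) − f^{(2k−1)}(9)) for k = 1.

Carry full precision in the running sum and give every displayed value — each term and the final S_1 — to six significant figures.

S_1 ≈ 2.17726e+07

Integral: ∫_9^40 x^4 dx = 2.04682e+07.
Boundary: ½(f(9) + f(40)) = ½(6561.00 + 2.56000e+06) = 1.28328e+06.
So far: 2.17515e+07.
Order-1 term: 1/12 · (256000 − 2916.00) = 21090.3.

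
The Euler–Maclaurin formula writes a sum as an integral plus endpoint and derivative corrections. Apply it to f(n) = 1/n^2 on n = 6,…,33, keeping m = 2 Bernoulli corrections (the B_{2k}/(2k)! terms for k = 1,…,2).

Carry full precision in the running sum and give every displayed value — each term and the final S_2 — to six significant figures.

∫_6^33 1/x^2 dx evaluates to 0.136364.
Boundary: ½(f(6) + f(33)) = ½(0.0277778 + 0.000918274) = 0.0143480.
So far: 0.150712.
k=1: B_{2}/(2)! × [f^{(1)}(33) − f^{(1)}(6)] = 1/12 × (-5.56529e-05 − (-0.00925926)) = 0.000766967.
After k=1: 0.151479.
k=2: B_{4}/(4)! × [f^{(3)}(33) − f^{(3)}(6)] = −1/720 × (-6.13256e-07 − (-0.00308642)) = -4.28584e-06.

S_2 ≈ 0.151474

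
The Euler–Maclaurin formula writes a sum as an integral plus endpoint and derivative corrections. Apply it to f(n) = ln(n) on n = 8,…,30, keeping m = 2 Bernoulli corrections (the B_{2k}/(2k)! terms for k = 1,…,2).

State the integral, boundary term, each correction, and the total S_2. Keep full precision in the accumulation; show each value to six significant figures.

∫_8^30 ln(x) dx evaluates to 63.4004.
Boundary: ½(f(8) + f(30)) = ½(2.07944 + 3.40120) = 2.74032.
So far: 66.1407.
Order-1 term: 1/12 · (0.0333333 − 0.125000) = -0.00763889.
Running total after k=1: 66.1331.
Order-2 term: −1/720 · (7.40741e-05 − 0.00390625) = 5.32247e-06.

S_2 ≈ 66.1331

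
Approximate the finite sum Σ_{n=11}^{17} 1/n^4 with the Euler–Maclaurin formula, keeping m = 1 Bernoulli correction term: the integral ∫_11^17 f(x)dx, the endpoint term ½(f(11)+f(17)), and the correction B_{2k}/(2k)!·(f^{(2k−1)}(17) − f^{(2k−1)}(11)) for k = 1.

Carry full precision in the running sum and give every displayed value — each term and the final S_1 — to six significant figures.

S_1 ≈ 0.000224563

∫_11^17 1/x^4 dx evaluates to 0.000182591.
½[f(11) + f(17)] = ½[6.83013e-05 + 1.19730e-05] = 4.01372e-05.
Running total after boundary: 0.000222728.
Order-1 term: 1/12 · (-2.81719e-06 − (-2.48369e-05)) = 1.83497e-06.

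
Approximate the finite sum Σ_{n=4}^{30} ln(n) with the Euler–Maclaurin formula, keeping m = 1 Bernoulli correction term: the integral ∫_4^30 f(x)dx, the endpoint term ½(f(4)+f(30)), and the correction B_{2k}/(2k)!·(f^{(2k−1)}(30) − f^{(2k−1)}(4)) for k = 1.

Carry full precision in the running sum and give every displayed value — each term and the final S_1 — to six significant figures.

S_1 ≈ 72.8664

The integral term ∫_4^30 ln(x) dx = 70.4907.
Endpoint term: (f(4) + f(30))/2 = (1.38629 + 3.40120)/2 = 2.39375.
So far: 72.8845.
Order-1 term: 1/12 · (0.0333333 − 0.250000) = -0.0180556.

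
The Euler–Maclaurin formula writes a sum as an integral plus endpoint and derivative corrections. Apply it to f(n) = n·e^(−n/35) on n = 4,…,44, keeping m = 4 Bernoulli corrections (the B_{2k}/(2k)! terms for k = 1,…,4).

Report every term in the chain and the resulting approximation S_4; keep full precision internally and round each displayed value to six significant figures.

S_4 ≈ 439.007

∫_4^44 x·e^(−x/35) dx evaluates to 431.037.
½[f(4) + f(44)] = ½[3.56801 + 12.5165] = 8.04225.
So far: 439.079.
Order-1 term: 1/12 · (-0.0731483 − 0.790060) = -0.0719340.
Partial sum through k=1: 439.007.
Order-2 term: −1/720 · (0.000404721 − 0.00210128) = 2.35633e-06.
Partial sum through k=2: 439.007.
Order-3 term: 1/30240 · (7.09514e-07 − 2.90417e-06) = -7.25747e-11.
Partial sum through k=3: 439.007.
Order-4 term: −1/1209600 · (8.88688e-10 − 3.34124e-09) = 2.02757e-15.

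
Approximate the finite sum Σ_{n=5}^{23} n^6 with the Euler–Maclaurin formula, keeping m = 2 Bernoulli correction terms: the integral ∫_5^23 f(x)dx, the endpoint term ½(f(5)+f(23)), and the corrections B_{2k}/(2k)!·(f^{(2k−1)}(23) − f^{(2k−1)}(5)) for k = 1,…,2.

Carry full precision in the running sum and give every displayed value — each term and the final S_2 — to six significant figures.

S_2 ≈ 5.63633e+08

Integral: ∫_5^23 x^6 dx = 4.86392e+08.
Boundary: ½(f(5) + f(23)) = ½(15625.0 + 1.48036e+08) = 7.40258e+07.
So far: 5.60418e+08.
Order-1 term: 1/12 · (3.86181e+07 − 18750.0) = 3.21661e+06.
Running total after k=1: 5.63635e+08.
Order-2 term: −1/720 · (1.46004e+06 − 15000.0) = -2007.00.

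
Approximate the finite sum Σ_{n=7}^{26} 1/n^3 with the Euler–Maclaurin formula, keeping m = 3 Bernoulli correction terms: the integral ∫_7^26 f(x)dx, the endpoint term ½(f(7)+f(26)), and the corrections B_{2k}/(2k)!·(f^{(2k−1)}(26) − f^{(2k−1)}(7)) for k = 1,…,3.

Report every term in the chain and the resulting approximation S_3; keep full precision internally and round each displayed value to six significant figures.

S_3 ≈ 0.0110535

Integral: ∫_7^26 1/x^3 dx = 0.00946444.
½[f(7) + f(26)] = ½[0.00291545 + 5.68958e-05] = 0.00148617.
Integral + boundary = 0.0109506.
Order-1 term: 1/12 · (-6.56490e-06 − (-0.00124948)) = 0.000103576.
Partial sum through k=1: 0.0110542.
Order-2 term: −1/720 · (-1.94228e-07 − (-0.000509992)) = -7.08052e-07.
Partial sum through k=2: 0.0110535.
Order-3 term: 1/30240 · (-1.20674e-08 − (-0.000437136)) = 1.44551e-08.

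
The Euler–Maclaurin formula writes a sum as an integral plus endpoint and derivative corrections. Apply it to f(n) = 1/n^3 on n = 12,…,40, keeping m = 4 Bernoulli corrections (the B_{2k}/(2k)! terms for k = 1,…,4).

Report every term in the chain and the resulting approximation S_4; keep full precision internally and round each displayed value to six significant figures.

∫_12^40 1/x^3 dx evaluates to 0.00315972.
Endpoint term: (f(12) + f(40))/2 = (0.000578704 + 1.56250e-05)/2 = 0.000297164.
Integral + boundary = 0.00345689.
Correction k=1: B_{2}/2! · (f^{(1)}(40) − f^{(1)}(12)) = 1/12 · (-1.17187e-06 − (-0.000144676)) = 1.19587e-05.
Running total after k=1: 0.00346885.
Correction k=2: B_{4}/4! · (f^{(3)}(40) − f^{(3)}(12)) = −1/720 · (-1.46484e-08 − (-2.00939e-05)) = -2.78878e-08.
Running total after k=2: 0.00346882.
Correction k=3: B_{6}/6! · (f^{(5)}(40) − f^{(5)}(12)) = 1/30240 · (-3.84521e-10 − (-5.86071e-06)) = 1.93794e-10.
Running total after k=3: 0.00346882.
Correction k=4: B_{8}/8! · (f^{(7)}(40) − f^{(7)}(12)) = −1/1209600 · (-1.73035e-11 − (-2.93036e-06)) = -2.42257e-12.

S_4 ≈ 0.00346882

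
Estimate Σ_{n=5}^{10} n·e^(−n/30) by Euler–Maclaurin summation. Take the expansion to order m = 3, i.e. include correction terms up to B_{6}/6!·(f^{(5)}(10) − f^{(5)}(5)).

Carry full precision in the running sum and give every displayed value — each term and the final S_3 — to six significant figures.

∫_5^10 x·e^(−x/30) dx evaluates to 28.9682.
Boundary: ½(f(5) + f(10)) = ½(4.23241 + 7.16531) = 5.69886.
Running total after boundary: 34.6671.
Order-1 term: 1/12 · (0.477688 − 0.705401) = -0.0189762.
After k=1: 34.6481.
Order-2 term: −1/720 · (0.00212306 − 0.00266485) = 7.52492e-07.
After k=2: 34.6481.
Order-3 term: 1/30240 · (4.12816e-06 − 5.05102e-06) = -3.05178e-11.

S_3 ≈ 34.6481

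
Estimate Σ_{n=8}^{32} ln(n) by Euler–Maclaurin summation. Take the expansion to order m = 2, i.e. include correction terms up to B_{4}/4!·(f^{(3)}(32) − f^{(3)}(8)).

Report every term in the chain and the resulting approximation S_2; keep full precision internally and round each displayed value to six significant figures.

S_2 ≈ 73.0328

The integral term ∫_8^32 ln(x) dx = 70.2680.
Boundary: ½(f(8) + f(32)) = ½(2.07944 + 3.46574) = 2.77259.
Running total after boundary: 73.0406.
k=1: B_{2}/(2)! × [f^{(1)}(32) − f^{(1)}(8)] = 1/12 × (0.0312500 − 0.125000) = -0.00781250.
After k=1: 73.0328.
k=2: B_{4}/(4)! × [f^{(3)}(32) − f^{(3)}(8)] = −1/720 × (6.10352e-05 − 0.00390625) = 5.34058e-06.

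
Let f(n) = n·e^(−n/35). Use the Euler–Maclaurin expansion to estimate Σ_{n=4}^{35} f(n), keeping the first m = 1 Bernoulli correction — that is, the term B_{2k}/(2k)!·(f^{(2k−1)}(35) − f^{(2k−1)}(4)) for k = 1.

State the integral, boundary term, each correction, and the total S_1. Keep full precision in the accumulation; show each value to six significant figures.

S_1 ≈ 324.436

∫_4^35 x·e^(−x/35) dx evaluates to 316.280.
½[f(4) + f(35)] = ½[3.56801 + 12.8758] = 8.22190.
So far: 324.501.
Order-1 term: 1/12 · (0.00000 − 0.790060) = -0.0658383.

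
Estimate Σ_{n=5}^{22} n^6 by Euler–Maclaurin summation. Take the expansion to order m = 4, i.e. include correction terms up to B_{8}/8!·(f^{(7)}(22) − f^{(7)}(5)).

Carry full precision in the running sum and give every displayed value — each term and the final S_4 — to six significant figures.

The integral term ∫_5^22 x^6 dx = 3.56326e+08.
Endpoint term: (f(5) + f(22))/2 = (15625.0 + 1.13380e+08)/2 = 5.66978e+07.
Integral + boundary = 4.13023e+08.
Order-1 term: 1/12 · (3.09218e+07 − 18750.0) = 2.57525e+06.
Running total after k=1: 4.15599e+08.
Order-2 term: −1/720 · (1.27776e+06 − 15000.0) = -1753.83.
Running total after k=2: 4.15597e+08.
Order-3 term: 1/30240 · (15840.0 − 3600.00) = 0.404762.
Running total after k=3: 4.15597e+08.
Order-4 term: −1/1209600 · (0.00000 − 0.00000) = 0.00000.

S_4 ≈ 4.15597e+08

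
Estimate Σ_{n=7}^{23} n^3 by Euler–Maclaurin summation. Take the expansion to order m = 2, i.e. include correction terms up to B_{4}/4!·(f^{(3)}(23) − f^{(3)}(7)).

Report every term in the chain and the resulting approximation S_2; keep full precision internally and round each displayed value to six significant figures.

S_2 ≈ 75735.0

The integral term ∫_7^23 x^3 dx = 69360.0.
½[f(7) + f(23)] = ½[343.000 + 12167.0] = 6255.00.
Integral + boundary = 75615.0.
Order-1 term: 1/12 · (1587.00 − 147.000) = 120.000.
Running total after k=1: 75735.0.
Order-2 term: −1/720 · (6.00000 − 6.00000) = 0.00000.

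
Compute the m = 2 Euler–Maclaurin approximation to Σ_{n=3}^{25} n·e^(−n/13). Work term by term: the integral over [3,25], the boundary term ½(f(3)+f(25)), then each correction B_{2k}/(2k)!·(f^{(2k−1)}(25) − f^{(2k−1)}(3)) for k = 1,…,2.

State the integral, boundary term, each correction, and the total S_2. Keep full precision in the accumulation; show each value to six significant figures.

The integral term ∫_3^25 x·e^(−x/13) dx = 92.9346.
½[f(3) + f(25)] = ½[2.38177 + 3.65391] = 3.01784.
So far: 95.9524.
k=1: B_{2}/(2)! × [f^{(1)}(25) − f^{(1)}(3)] = 1/12 × (-0.134914 − 0.610710) = -0.0621353.
After k=1: 95.8903.
k=2: B_{4}/(4)! × [f^{(3)}(25) − f^{(3)}(3)] = −1/720 × (0.000931357 − 0.0130092) = 1.67748e-05.

S_2 ≈ 95.8903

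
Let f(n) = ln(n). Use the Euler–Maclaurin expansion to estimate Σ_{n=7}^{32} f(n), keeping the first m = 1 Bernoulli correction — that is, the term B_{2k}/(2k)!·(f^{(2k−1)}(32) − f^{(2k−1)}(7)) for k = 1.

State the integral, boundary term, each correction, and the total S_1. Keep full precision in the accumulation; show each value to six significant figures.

S_1 ≈ 74.9787

The integral term ∫_7^32 ln(x) dx = 72.2822.
Endpoint term: (f(7) + f(32))/2 = (1.94591 + 3.46574)/2 = 2.70582.
Integral + boundary = 74.9880.
Correction k=1: B_{2}/2! · (f^{(1)}(32) − f^{(1)}(7)) = 1/12 · (0.0312500 − 0.142857) = -0.00930060.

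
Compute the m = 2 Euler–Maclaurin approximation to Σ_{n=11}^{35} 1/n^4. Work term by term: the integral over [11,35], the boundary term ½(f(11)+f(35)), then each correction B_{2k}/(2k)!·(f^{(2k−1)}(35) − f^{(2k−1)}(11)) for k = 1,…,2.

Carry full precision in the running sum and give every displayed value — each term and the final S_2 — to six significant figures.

The integral term ∫_11^35 1/x^4 dx = 0.000242664.
Boundary: ½(f(11) + f(35)) = ½(6.83013e-05 + 6.66389e-07) = 3.44839e-05.
Running total after boundary: 0.000277148.
Correction k=1: B_{2}/2! · (f^{(1)}(35) − f^{(1)}(11)) = 1/12 · (-7.61587e-08 − (-2.48369e-05)) = 2.06339e-06.
Running total after k=1: 0.000279211.
Correction k=2: B_{4}/4! · (f^{(3)}(35) − f^{(3)}(11)) = −1/720 · (-1.86511e-09 − (-6.15790e-06)) = -8.55004e-09.

S_2 ≈ 0.000279202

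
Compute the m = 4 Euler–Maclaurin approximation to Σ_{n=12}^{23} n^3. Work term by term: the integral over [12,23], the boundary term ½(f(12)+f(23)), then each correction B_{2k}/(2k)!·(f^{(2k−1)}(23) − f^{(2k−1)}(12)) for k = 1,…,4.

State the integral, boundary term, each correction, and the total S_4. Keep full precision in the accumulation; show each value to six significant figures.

S_4 ≈ 71820.0

∫_12^23 x^3 dx evaluates to 64776.2.
½[f(12) + f(23)] = ½[1728.00 + 12167.0] = 6947.50.
So far: 71723.8.
Order-1 term: 1/12 · (1587.00 − 432.000) = 96.2500.
Partial sum through k=1: 71820.0.
Order-2 term: −1/720 · (6.00000 − 6.00000) = 0.00000.
Partial sum through k=2: 71820.0.
Order-3 term: 1/30240 · (0.00000 − 0.00000) = 0.00000.
Partial sum through k=3: 71820.0.
Order-4 term: −1/1209600 · (0.00000 − 0.00000) = 0.00000.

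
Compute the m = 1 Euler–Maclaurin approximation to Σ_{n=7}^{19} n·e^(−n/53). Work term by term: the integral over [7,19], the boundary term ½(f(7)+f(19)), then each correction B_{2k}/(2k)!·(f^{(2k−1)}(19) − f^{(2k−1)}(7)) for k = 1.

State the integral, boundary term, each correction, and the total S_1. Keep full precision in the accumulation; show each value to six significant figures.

Integral: ∫_7^19 x·e^(−x/53) dx = 120.200.
½[f(7) + f(19)] = ½[6.13392 + 13.2759] = 9.70490.
Running total after boundary: 129.904.
Order-1 term: 1/12 · (0.448242 − 0.760540) = -0.0260249.

S_1 ≈ 129.878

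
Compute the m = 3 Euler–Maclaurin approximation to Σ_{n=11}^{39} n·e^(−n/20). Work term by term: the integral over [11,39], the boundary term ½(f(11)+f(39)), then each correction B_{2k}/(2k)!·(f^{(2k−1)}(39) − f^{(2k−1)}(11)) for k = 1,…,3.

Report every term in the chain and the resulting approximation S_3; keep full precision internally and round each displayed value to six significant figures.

∫_11^39 x·e^(−x/20) dx evaluates to 189.825.
Boundary: ½(f(11) + f(39)) = ½(6.34645 + 5.54869) = 5.94757.
So far: 195.773.
Order-1 term: 1/12 · (-0.135160 − 0.259627) = -0.0328990.
After k=1: 195.740.
Order-2 term: −1/720 · (0.000373469 − 0.00353382) = 4.38937e-06.
After k=2: 195.740.
Order-3 term: 1/30240 · (2.71210e-06 − 1.60464e-05) = -4.40950e-10.

S_3 ≈ 195.740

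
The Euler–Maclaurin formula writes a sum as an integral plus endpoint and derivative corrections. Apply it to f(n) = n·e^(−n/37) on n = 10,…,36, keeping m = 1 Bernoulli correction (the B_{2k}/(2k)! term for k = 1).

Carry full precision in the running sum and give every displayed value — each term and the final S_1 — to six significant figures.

∫_10^36 x·e^(−x/37) dx evaluates to 306.294.
Endpoint term: (f(10) + f(36))/2 = (7.63173 + 13.6065)/2 = 10.6191.
Integral + boundary = 316.914.
Correction k=1: B_{2}/2! · (f^{(1)}(36) − f^{(1)}(10)) = 1/12 · (0.0102151 − 0.556910) = -0.0455579.

S_1 ≈ 316.868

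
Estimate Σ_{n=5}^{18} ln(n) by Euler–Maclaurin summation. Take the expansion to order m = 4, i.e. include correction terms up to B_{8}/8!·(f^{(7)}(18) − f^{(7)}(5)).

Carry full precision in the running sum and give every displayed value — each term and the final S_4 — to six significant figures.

The integral term ∫_5^18 ln(x) dx = 30.9795.
½[f(5) + f(18)] = ½[1.60944 + 2.89037] = 2.24990.
So far: 33.2294.
k=1: B_{2}/(2)! × [f^{(1)}(18) − f^{(1)}(5)] = 1/12 × (0.0555556 − 0.200000) = -0.0120370.
Running total after k=1: 33.2174.
k=2: B_{4}/(4)! × [f^{(3)}(18) − f^{(3)}(5)] = −1/720 × (0.000342936 − 0.0160000) = 2.17459e-05.
Running total after k=2: 33.2174.
k=3: B_{6}/(6)! × [f^{(5)}(18) − f^{(5)}(5)] = 1/30240 × (1.27013e-05 − 0.00768000) = -2.53548e-07.
Running total after k=3: 33.2174.
k=4: B_{8}/(8)! × [f^{(7)}(18) − f^{(7)}(5)] = −1/1209600 × (1.17605e-06 − 0.00921600) = 7.61808e-09.

S_4 ≈ 33.2174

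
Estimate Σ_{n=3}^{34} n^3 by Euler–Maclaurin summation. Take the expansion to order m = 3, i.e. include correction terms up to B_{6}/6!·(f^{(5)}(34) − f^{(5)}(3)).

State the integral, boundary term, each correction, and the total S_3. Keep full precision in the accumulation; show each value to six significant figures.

S_3 ≈ 354016

The integral term ∫_3^34 x^3 dx = 334064.
Endpoint term: (f(3) + f(34))/2 = (27.0000 + 39304.0)/2 = 19665.5.
Running total after boundary: 353729.
Order-1 term: 1/12 · (3468.00 − 27.0000) = 286.750.
Running total after k=1: 354016.
Order-2 term: −1/720 · (6.00000 − 6.00000) = 0.00000.
Running total after k=2: 354016.
Order-3 term: 1/30240 · (0.00000 − 0.00000) = 0.00000.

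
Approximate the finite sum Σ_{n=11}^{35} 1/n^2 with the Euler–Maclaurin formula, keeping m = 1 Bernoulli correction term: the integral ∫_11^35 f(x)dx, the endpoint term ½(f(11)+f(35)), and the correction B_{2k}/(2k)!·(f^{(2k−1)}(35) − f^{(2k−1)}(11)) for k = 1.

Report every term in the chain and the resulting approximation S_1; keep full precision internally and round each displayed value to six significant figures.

∫_11^35 1/x^2 dx evaluates to 0.0623377.
½[f(11) + f(35)] = ½[0.00826446 + 0.000816327] = 0.00454039.
So far: 0.0668781.
Correction k=1: B_{2}/2! · (f^{(1)}(35) − f^{(1)}(11)) = 1/12 · (-4.66472e-05 − (-0.00150263)) = 0.000121332.

S_1 ≈ 0.0669994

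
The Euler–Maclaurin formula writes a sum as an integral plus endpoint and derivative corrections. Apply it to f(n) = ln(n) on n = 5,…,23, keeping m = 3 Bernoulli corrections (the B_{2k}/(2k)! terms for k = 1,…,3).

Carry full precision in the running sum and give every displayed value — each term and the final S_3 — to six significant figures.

S_3 ≈ 48.4286

Integral: ∫_5^23 ln(x) dx = 46.0692.
Boundary: ½(f(5) + f(23)) = ½(1.60944 + 3.13549) = 2.37247.
Integral + boundary = 48.4416.
Correction k=1: B_{2}/2! · (f^{(1)}(23) − f^{(1)}(5)) = 1/12 · (0.0434783 − 0.200000) = -0.0130435.
Partial sum through k=1: 48.4286.
Correction k=2: B_{4}/4! · (f^{(3)}(23) − f^{(3)}(5)) = −1/720 · (0.000164379 − 0.0160000) = 2.19939e-05.
Partial sum through k=2: 48.4286.
Correction k=3: B_{6}/6! · (f^{(5)}(23) − f^{(5)}(5)) = 1/30240 · (3.72883e-06 − 0.00768000) = -2.53845e-07.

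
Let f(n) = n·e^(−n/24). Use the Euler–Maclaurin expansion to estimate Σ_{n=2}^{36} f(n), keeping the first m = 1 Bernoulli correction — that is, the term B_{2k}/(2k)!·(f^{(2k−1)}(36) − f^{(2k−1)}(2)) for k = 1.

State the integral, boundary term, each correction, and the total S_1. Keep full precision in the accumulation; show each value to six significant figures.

S_1 ≈ 257.657

∫_2^36 x·e^(−x/24) dx evaluates to 252.800.
Endpoint term: (f(2) + f(36))/2 = (1.84009 + 8.03269)/2 = 4.93639.
Integral + boundary = 257.737.
Order-1 term: 1/12 · (-0.111565 − 0.843374) = -0.0795783.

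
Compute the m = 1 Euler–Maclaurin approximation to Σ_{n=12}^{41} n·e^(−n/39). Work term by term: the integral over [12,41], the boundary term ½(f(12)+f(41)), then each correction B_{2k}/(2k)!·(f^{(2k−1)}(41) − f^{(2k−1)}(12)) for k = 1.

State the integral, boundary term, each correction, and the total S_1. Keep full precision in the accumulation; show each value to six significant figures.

S_1 ≈ 383.321

Integral: ∫_12^41 x·e^(−x/39) dx = 371.789.
½[f(12) + f(41)] = ½[8.82170 + 14.3291] = 11.5754.
Running total after boundary: 383.365.
Order-1 term: 1/12 · (-0.0179225 − 0.508944) = -0.0439056.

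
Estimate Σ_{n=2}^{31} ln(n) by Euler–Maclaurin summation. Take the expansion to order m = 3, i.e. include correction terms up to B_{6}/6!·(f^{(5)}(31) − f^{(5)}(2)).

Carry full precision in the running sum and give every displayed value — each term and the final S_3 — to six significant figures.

S_3 ≈ 78.0922

The integral term ∫_2^31 ln(x) dx = 76.0673.
Endpoint term: (f(2) + f(31))/2 = (0.693147 + 3.43399)/2 = 2.06357.
Integral + boundary = 78.1309.
k=1: B_{2}/(2)! × [f^{(1)}(31) − f^{(1)}(2)] = 1/12 × (0.0322581 − 0.500000) = -0.0389785.
Running total after k=1: 78.0919.
k=2: B_{4}/(4)! × [f^{(3)}(31) − f^{(3)}(2)] = −1/720 × (6.71344e-05 − 0.250000) = 0.000347129.
Running total after k=2: 78.0922.
k=3: B_{6}/(6)! × [f^{(5)}(31) − f^{(5)}(2)] = 1/30240 × (8.38306e-07 − 0.750000) = -2.48016e-05.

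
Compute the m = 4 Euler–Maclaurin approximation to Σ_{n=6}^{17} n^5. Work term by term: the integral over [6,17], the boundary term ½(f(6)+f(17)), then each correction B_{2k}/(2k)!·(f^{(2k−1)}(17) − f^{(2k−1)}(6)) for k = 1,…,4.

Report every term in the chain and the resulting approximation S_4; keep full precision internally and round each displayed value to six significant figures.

S_4 ≈ 4.76321e+06

Integral: ∫_6^17 x^5 dx = 4.01515e+06.
Boundary: ½(f(6) + f(17)) = ½(7776.00 + 1.41986e+06) = 713816.
Integral + boundary = 4.72897e+06.
Order-1 term: 1/12 · (417605 − 6480.00) = 34260.4.
Partial sum through k=1: 4.76323e+06.
Order-2 term: −1/720 · (17340.0 − 2160.00) = -21.0833.
Partial sum through k=2: 4.76321e+06.
Order-3 term: 1/30240 · (120.000 − 120.000) = 0.00000.
Partial sum through k=3: 4.76321e+06.
Order-4 term: −1/1209600 · (0.00000 − 0.00000) = 0.00000.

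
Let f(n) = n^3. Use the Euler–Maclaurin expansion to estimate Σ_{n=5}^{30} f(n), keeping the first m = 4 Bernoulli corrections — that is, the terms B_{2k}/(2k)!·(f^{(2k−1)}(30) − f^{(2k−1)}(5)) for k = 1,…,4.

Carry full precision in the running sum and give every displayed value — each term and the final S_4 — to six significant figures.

Integral: ∫_5^30 x^3 dx = 202344.
Endpoint term: (f(5) + f(30))/2 = (125.000 + 27000.0)/2 = 13562.5.
Integral + boundary = 215906.
k=1: B_{2}/(2)! × [f^{(1)}(30) − f^{(1)}(5)] = 1/12 × (2700.00 − 75.0000) = 218.750.
After k=1: 216125.
k=2: B_{4}/(4)! × [f^{(3)}(30) − f^{(3)}(5)] = −1/720 × (6.00000 − 6.00000) = 0.00000.
After k=2: 216125.
k=3: B_{6}/(6)! × [f^{(5)}(30) − f^{(5)}(5)] = 1/30240 × (0.00000 − 0.00000) = 0.00000.
After k=3: 216125.
k=4: B_{8}/(8)! × [f^{(7)}(30) − f^{(7)}(5)] = −1/1209600 × (0.00000 − 0.00000) = 0.00000.

S_4 ≈ 216125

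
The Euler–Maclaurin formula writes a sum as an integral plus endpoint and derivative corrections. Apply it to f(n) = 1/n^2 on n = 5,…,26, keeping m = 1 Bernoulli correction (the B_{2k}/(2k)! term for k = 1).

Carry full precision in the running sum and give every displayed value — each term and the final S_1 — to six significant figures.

S_1 ≈ 0.183602

Integral: ∫_5^26 1/x^2 dx = 0.161538.
½[f(5) + f(26)] = ½[0.0400000 + 0.00147929] = 0.0207396.
Integral + boundary = 0.182278.
Correction k=1: B_{2}/2! · (f^{(1)}(26) − f^{(1)}(5)) = 1/12 · (-0.000113792 − (-0.0160000)) = 0.00132385.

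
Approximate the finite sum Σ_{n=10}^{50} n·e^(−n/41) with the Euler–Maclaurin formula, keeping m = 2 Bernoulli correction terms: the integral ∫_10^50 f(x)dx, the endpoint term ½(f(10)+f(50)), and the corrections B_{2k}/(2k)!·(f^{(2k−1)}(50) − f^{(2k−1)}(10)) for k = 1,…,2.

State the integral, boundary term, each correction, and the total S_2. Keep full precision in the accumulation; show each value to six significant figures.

S_2 ≈ 547.639

∫_10^50 x·e^(−x/41) dx evaluates to 536.391.
Boundary: ½(f(10) + f(50)) = ½(7.83564 + 14.7687) = 11.3022.
Integral + boundary = 547.693.
k=1: B_{2}/(2)! × [f^{(1)}(50) − f^{(1)}(10)] = 1/12 × (-0.0648382 − 0.592451) = -0.0547741.
Partial sum through k=1: 547.639.
k=2: B_{4}/(4)! × [f^{(3)}(50) − f^{(3)}(10)] = −1/720 × (0.000312856 − 0.00128470) = 1.34978e-06.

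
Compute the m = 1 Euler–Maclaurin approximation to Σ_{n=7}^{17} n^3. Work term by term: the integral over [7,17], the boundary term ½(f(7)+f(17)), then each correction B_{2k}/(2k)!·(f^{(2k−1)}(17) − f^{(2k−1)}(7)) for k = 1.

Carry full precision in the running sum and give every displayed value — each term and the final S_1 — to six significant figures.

S_1 ≈ 22968.0

Integral: ∫_7^17 x^3 dx = 20280.0.
½[f(7) + f(17)] = ½[343.000 + 4913.00] = 2628.00.
So far: 22908.0.
k=1: B_{2}/(2)! × [f^{(1)}(17) − f^{(1)}(7)] = 1/12 × (867.000 − 147.000) = 60.0000.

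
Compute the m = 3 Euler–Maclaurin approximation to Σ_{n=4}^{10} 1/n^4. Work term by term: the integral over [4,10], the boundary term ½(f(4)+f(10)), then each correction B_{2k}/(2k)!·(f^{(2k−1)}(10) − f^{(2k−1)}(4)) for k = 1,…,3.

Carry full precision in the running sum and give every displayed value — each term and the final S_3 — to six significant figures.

∫_4^10 1/x^4 dx evaluates to 0.00487500.
½[f(4) + f(10)] = ½[0.00390625 + 0.000100000] = 0.00200313.
So far: 0.00687813.
k=1: B_{2}/(2)! × [f^{(1)}(10) − f^{(1)}(4)] = 1/12 × (-4.00000e-05 − (-0.00390625)) = 0.000322187.
Partial sum through k=1: 0.00720031.
k=2: B_{4}/(4)! × [f^{(3)}(10) − f^{(3)}(4)] = −1/720 × (-1.20000e-05 − (-0.00732422)) = -1.01559e-05.
Partial sum through k=2: 0.00719016.
k=3: B_{6}/(6)! × [f^{(5)}(10) − f^{(5)}(4)] = 1/30240 × (-6.72000e-06 − (-0.0256348)) = 8.47488e-07.

S_3 ≈ 0.00719100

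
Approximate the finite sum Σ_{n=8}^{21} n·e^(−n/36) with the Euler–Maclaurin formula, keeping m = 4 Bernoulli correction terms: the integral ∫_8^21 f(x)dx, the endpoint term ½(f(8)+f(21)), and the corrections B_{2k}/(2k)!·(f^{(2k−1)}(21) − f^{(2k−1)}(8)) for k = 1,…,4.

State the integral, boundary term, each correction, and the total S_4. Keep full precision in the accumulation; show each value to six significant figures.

The integral term ∫_8^21 x·e^(−x/36) dx = 123.280.
Boundary: ½(f(8) + f(21)) = ½(6.40590 + 11.7187) = 9.06232.
Integral + boundary = 132.342.
Correction k=1: B_{2}/2! · (f^{(1)}(21) − f^{(1)}(8)) = 1/12 · (0.232515 − 0.622796) = -0.0325234.
Partial sum through k=1: 132.310.
Correction k=2: B_{4}/4! · (f^{(3)}(21) − f^{(3)}(8)) = −1/720 · (0.00104057 − 0.00171626) = 9.38449e-07.
Partial sum through k=2: 132.310.
Correction k=3: B_{6}/6! · (f^{(5)}(21) − f^{(5)}(8)) = 1/30240 · (1.46739e-06 − 2.27775e-06) = -2.67976e-11.
Partial sum through k=3: 132.310.
Correction k=4: B_{8}/8! · (f^{(7)}(21) − f^{(7)}(8)) = −1/1209600 · (1.64496e-09 − 2.49323e-09) = 7.01280e-16.

S_4 ≈ 132.310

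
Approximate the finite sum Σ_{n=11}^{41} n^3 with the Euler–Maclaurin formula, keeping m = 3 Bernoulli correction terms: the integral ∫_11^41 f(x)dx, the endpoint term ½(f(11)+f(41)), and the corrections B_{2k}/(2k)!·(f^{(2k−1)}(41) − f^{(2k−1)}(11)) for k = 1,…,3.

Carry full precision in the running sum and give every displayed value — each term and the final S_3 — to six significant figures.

S_3 ≈ 738296

Integral: ∫_11^41 x^3 dx = 702780.
Endpoint term: (f(11) + f(41))/2 = (1331.00 + 68921.0)/2 = 35126.0.
Running total after boundary: 737906.
Correction k=1: B_{2}/2! · (f^{(1)}(41) − f^{(1)}(11)) = 1/12 · (5043.00 − 363.000) = 390.000.
After k=1: 738296.
Correction k=2: B_{4}/4! · (f^{(3)}(41) − f^{(3)}(11)) = −1/720 · (6.00000 − 6.00000) = 0.00000.
After k=2: 738296.
Correction k=3: B_{6}/6! · (f^{(5)}(41) − f^{(5)}(11)) = 1/30240 · (0.00000 − 0.00000) = 0.00000.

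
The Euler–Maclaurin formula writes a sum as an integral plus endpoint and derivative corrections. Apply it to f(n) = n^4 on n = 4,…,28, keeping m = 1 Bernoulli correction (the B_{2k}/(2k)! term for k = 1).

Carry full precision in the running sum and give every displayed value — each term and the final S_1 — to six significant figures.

Integral: ∫_4^28 x^4 dx = 3.44187e+06.
Boundary: ½(f(4) + f(28)) = ½(256.000 + 614656) = 307456.
Integral + boundary = 3.74932e+06.
k=1: B_{2}/(2)! × [f^{(1)}(28) − f^{(1)}(4)] = 1/12 × (87808.0 − 256.000) = 7296.00.

S_1 ≈ 3.75662e+06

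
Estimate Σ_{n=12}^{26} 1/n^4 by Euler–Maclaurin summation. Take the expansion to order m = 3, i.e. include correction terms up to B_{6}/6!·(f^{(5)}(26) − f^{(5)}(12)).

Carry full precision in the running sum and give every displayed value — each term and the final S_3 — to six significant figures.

S_3 ≈ 0.000200450

∫_12^26 1/x^4 dx evaluates to 0.000173936.
½[f(12) + f(26)] = ½[4.82253e-05 + 2.18830e-06] = 2.52068e-05.
So far: 0.000199143.
Order-1 term: 1/12 · (-3.36661e-07 − (-1.60751e-05)) = 1.31154e-06.
Partial sum through k=1: 0.000200454.
Order-2 term: −1/720 · (-1.49406e-08 − (-3.34898e-06)) = -4.63061e-09.
Partial sum through k=2: 0.000200450.
Order-3 term: 1/30240 · (-1.23768e-09 − (-1.30238e-06)) = 4.30272e-11.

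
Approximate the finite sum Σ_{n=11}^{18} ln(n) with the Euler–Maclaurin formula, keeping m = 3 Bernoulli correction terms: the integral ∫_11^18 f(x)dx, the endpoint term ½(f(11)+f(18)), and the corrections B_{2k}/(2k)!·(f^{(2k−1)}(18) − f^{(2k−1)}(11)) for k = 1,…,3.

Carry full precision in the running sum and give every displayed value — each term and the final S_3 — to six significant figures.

S_3 ≈ 21.2910

∫_11^18 ln(x) dx evaluates to 18.6498.
Boundary: ½(f(11) + f(18)) = ½(2.39790 + 2.89037) = 2.64413.
So far: 21.2940.
k=1: B_{2}/(2)! × [f^{(1)}(18) − f^{(1)}(11)] = 1/12 × (0.0555556 − 0.0909091) = -0.00294613.
Running total after k=1: 21.2910.
k=2: B_{4}/(4)! × [f^{(3)}(18) − f^{(3)}(11)] = −1/720 × (0.000342936 − 0.00150263) = 1.61069e-06.
Running total after k=2: 21.2910.
k=3: B_{6}/(6)! × [f^{(5)}(18) − f^{(5)}(11)] = 1/30240 × (1.27013e-05 − 0.000149021) = -4.50793e-09.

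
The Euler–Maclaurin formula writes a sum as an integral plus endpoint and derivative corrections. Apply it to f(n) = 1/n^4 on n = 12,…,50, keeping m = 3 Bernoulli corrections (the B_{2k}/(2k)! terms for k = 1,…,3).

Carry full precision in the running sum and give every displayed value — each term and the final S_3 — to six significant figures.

S_3 ≈ 0.000215761

Integral: ∫_12^50 1/x^4 dx = 0.000190235.
Boundary: ½(f(12) + f(50)) = ½(4.82253e-05 + 1.60000e-07) = 2.41927e-05.
Integral + boundary = 0.000214427.
Order-1 term: 1/12 · (-1.28000e-08 − (-1.60751e-05)) = 1.33853e-06.
Running total after k=1: 0.000215766.
Order-2 term: −1/720 · (-1.53600e-10 − (-3.34898e-06)) = -4.65115e-09.
Running total after k=2: 0.000215761.
Order-3 term: 1/30240 · (-3.44064e-12 − (-1.30238e-06)) = 4.30680e-11.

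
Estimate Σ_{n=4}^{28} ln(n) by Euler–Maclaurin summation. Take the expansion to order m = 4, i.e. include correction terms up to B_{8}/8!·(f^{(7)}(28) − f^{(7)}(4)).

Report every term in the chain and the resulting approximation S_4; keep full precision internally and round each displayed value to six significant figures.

The integral term ∫_4^28 ln(x) dx = 63.7565.
Boundary: ½(f(4) + f(28)) = ½(1.38629 + 3.33220) = 2.35925.
So far: 66.1158.
Order-1 term: 1/12 · (0.0357143 − 0.250000) = -0.0178571.
After k=1: 66.0979.
Order-2 term: −1/720 · (9.11079e-05 − 0.0312500) = 4.32762e-05.
After k=2: 66.0980.
Order-3 term: 1/30240 · (1.39451e-06 − 0.0234375) = -7.75003e-07.
After k=3: 66.0980.
Order-4 term: −1/1209600 · (5.33613e-08 − 0.0439453) = 3.63304e-08.

S_4 ≈ 66.0980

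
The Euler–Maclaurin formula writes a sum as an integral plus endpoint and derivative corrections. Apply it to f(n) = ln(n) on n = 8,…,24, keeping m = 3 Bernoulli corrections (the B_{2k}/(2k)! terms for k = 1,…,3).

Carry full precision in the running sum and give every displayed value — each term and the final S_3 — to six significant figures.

S_3 ≈ 46.2596

The integral term ∫_8^24 ln(x) dx = 43.6378.
½[f(8) + f(24)] = ½[2.07944 + 3.17805] = 2.62875.
Running total after boundary: 46.2665.
Order-1 term: 1/12 · (0.0416667 − 0.125000) = -0.00694444.
After k=1: 46.2596.
Order-2 term: −1/720 · (0.000144676 − 0.00390625) = 5.22441e-06.
After k=2: 46.2596.
Order-3 term: 1/30240 · (3.01408e-06 − 0.000732422) = -2.41206e-08.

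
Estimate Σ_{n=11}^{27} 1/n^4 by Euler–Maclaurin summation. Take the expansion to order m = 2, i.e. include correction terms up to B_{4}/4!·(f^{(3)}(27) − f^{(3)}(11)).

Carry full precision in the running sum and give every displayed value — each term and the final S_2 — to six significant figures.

∫_11^27 1/x^4 dx evaluates to 0.000233503.
Boundary: ½(f(11) + f(27)) = ½(6.83013e-05 + 1.88168e-06) = 3.50915e-05.
So far: 0.000268595.
Correction k=1: B_{2}/2! · (f^{(1)}(27) − f^{(1)}(11)) = 1/12 · (-2.78767e-07 − (-2.48369e-05)) = 2.04651e-06.
Partial sum through k=1: 0.000270641.
Correction k=2: B_{4}/4! · (f^{(3)}(27) − f^{(3)}(11)) = −1/720 · (-1.14719e-08 − (-6.15790e-06)) = -8.53670e-09.

S_2 ≈ 0.000270633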